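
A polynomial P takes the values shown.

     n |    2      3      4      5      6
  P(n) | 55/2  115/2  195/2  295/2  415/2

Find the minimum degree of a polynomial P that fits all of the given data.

Forward differences of the values at n = 2, 3, 4, 5, 6:
  P  : 55/2  115/2  195/2  295/2  415/2
  Δ  : 30  40  50  60
  Δ^2: 10  10  10
  Δ^3: 0  0
  Δ^4: 0
The second differences are constant (10) and nonzero, while all higher differences vanish, so the minimal degree is 2.

2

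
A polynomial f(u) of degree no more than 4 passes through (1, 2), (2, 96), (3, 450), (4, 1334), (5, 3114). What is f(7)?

Write f(u) = au^4 + bu^3 + cu^2 + du + e. Substituting each data point gives a linear system:
  a + b + c + d + e = 2
  16a + 8b + 4c + 2d + e = 96
  81a + 27b + 9c + 3d + e = 450
  256a + 64b + 16c + 4d + e = 1334
  625a + 125b + 25c + 5d + e = 3114
Solving the system yields a = 4, b = 5, c = 0, d = -1, e = -6.
So f(u) = 4u⁴ + 5u³ - u - 6.
Then f(7) = 11306.

11306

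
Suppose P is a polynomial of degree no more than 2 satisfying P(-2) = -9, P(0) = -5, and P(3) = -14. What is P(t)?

Using the Lagrange interpolation formula with nodes -2, 0, 3:
  L_0(t) = t(t - 3) / 10
  L_1(t) = (t + 2)(t - 3) / -6
  L_2(t) = (t + 2)t / 15
Then P(t) = -9·L_0(t) - 5·L_1(t) - 14·L_2(t).
Expanding and collecting terms gives P(t) = -t^2 - 5.
Check: P(-2) = -9. ✓

P(t) = -t^2 - 5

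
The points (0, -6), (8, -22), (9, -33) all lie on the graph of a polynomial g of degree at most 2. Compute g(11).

-61

Write g(t) = at^2 + bt + c. Substituting each data point gives a linear system:
  c = -6
  64a + 8b + c = -22
  81a + 9b + c = -33
Solving the system yields a = -1, b = 6, c = -6.
So g(t) = -t² + 6t - 6.
Then g(11) = -61.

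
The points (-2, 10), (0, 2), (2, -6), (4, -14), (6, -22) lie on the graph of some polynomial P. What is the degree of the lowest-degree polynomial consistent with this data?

Forward differences of the values at s = -2, 0, 2, 4, 6:
  P  : 10  2  -6  -14  -22
  Δ  : -8  -8  -8  -8
  Δ^2: 0  0  0
  Δ^3: 0  0
  Δ^4: 0
The first differences are constant (-8) and nonzero, while all higher differences vanish, so the minimal degree is 1.

1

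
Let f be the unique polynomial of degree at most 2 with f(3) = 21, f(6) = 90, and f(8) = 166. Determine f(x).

f(x) = 3x^2 - 4x + 6

Write f(x) = ax^2 + bx + c. Substituting each data point gives a linear system:
  9a + 3b + c = 21
  36a + 6b + c = 90
  64a + 8b + c = 166
Solving the system yields a = 3, b = -4, c = 6.
So f(x) = 3x^2 - 4x + 6.
Check: f(6) = 90. ✓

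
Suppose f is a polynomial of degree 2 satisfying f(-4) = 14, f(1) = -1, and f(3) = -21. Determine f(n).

f(n) = -n^2 - 6n + 6

Write f(n) = an^2 + bn + c. Substituting each data point gives a linear system:
  16a - 4b + c = 14
  a + b + c = -1
  9a + 3b + c = -21
Solving the system yields a = -1, b = -6, c = 6.
So f(n) = -n^2 - 6n + 6.
Check: f(-4) = 14. ✓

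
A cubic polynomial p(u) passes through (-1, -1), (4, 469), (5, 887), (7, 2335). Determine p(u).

p(u) = 6u^3 + 6u^2 - 2u - 3

Write p(u) = au^3 + bu^2 + cu + d. Substituting each data point gives a linear system:
  -a + b - c + d = -1
  64a + 16b + 4c + d = 469
  125a + 25b + 5c + d = 887
  343a + 49b + 7c + d = 2335
Solving the system yields a = 6, b = 6, c = -2, d = -3.
So p(u) = 6u³ + 6u² - 2u - 3.
Check: p(4) = 469. ✓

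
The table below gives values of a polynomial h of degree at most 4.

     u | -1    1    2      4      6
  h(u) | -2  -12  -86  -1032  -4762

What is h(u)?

Write h(u) = au^4 + bu^3 + cu^2 + du + e. Substituting each data point gives a linear system:
  a - b + c - d + e = -2
  a + b + c + d + e = -12
  16a + 8b + 4c + 2d + e = -86
  256a + 64b + 16c + 4d + e = -1032
  1296a + 216b + 36c + 6d + e = -4762
Solving the system yields a = -3, b = -4, c = 0, d = -1, e = -4.
So h(u) = -3u^4 - 4u^3 - u - 4.
Check: h(1) = -12. ✓

h(u) = -3u^4 - 4u^3 - u - 4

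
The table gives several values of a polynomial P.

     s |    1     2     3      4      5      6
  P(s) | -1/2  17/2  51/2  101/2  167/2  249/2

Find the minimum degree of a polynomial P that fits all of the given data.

2

Forward differences of the values at s = 1, 2, 3, 4, 5, 6:
  P  : -1/2  17/2  51/2  101/2  167/2  249/2
  Δ  : 9  17  25  33  41
  Δ^2: 8  8  8  8
  Δ^3: 0  0  0
  Δ^4: 0  0
  Δ^5: 0
The second differences are constant (8) and nonzero, while all higher differences vanish, so the minimal degree is 2.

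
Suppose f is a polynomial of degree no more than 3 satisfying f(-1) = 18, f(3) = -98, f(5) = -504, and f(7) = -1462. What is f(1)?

-4

Using the Lagrange interpolation formula with nodes -1, 3, 5, 7:
  L_0(t) = (t - 3)(t - 5)(t - 7) / -192
  L_1(t) = (t + 1)(t - 5)(t - 7) / 32
  L_2(t) = (t + 1)(t - 3)(t - 7) / -24
  L_3(t) = (t + 1)(t - 3)(t - 5) / 64
Then f(t) = 18·L_0(t) - 98·L_1(t) - 504·L_2(t) - 1462·L_3(t).
Expanding and collecting terms gives f(t) = -5t³ + 6t² - 6t + 1.
Evaluating at t = 1: f(1) = -4.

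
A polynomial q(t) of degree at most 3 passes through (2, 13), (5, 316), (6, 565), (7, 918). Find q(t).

q(t) = 3t^3 - 2t^2 - 2t + 1

Write q(t) = at^3 + bt^2 + ct + d. Substituting each data point gives a linear system:
  8a + 4b + 2c + d = 13
  125a + 25b + 5c + d = 316
  216a + 36b + 6c + d = 565
  343a + 49b + 7c + d = 918
Solving the system yields a = 3, b = -2, c = -2, d = 1.
So q(t) = 3t^3 - 2t^2 - 2t + 1.
Check: q(2) = 13. ✓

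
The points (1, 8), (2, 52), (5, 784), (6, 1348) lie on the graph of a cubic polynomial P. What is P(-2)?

-28

Using the Lagrange interpolation formula with nodes 1, 2, 5, 6:
  L_0(n) = (n - 2)(n - 5)(n - 6) / -20
  L_1(n) = (n - 1)(n - 5)(n - 6) / 12
  L_2(n) = (n - 1)(n - 2)(n - 6) / -12
  L_3(n) = (n - 1)(n - 2)(n - 5) / 20
Then P(n) = 8·L_0(n) + 52·L_1(n) + 784·L_2(n) + 1348·L_3(n).
Expanding and collecting terms gives P(n) = 6n^3 + 2n^2 - 4n + 4.
Evaluating at n = -2: P(-2) = -28.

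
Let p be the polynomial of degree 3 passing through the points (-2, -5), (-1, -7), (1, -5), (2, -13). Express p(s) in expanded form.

Write p(s) = as^3 + bs^2 + cs + d. Substituting each data point gives a linear system:
  -8a + 4b - 2c + d = -5
  -a + b - c + d = -7
  a + b + c + d = -5
  8a + 4b + 2c + d = -13
Solving the system yields a = -1, b = -1, c = 2, d = -5.
So p(s) = -s^3 - s^2 + 2s - 5.
Check: p(1) = -5. ✓

p(s) = -s^3 - s^2 + 2s - 5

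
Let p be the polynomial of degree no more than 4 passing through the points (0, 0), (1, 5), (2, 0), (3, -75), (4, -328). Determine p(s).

Write p(s) = as^4 + bs^3 + cs^2 + ds + e. Substituting each data point gives a linear system:
  e = 0
  a + b + c + d + e = 5
  16a + 8b + 4c + 2d + e = 0
  81a + 27b + 9c + 3d + e = -75
  256a + 64b + 16c + 4d + e = -328
Solving the system yields a = -2, b = 2, c = 3, d = 2, e = 0.
So p(s) = -2s⁴ + 2s³ + 3s² + 2s.
Check: p(0) = 0. ✓

p(s) = -2s^4 + 2s^3 + 3s^2 + 2s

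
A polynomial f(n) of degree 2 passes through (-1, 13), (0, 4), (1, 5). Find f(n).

Write f(n) = an^2 + bn + c. Substituting each data point gives a linear system:
  a - b + c = 13
  c = 4
  a + b + c = 5
Solving the system yields a = 5, b = -4, c = 4.
So f(n) = 5n^2 - 4n + 4.
Check: f(1) = 5. ✓

f(n) = 5n^2 - 4n + 4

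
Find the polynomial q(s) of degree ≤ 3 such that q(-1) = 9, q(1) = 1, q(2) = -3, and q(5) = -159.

q(s) = -2s^3 + 4s^2 - 2s + 1

Using the Lagrange interpolation formula with nodes -1, 1, 2, 5:
  L_0(s) = (s - 1)(s - 2)(s - 5) / -36
  L_1(s) = (s + 1)(s - 2)(s - 5) / 8
  L_2(s) = (s + 1)(s - 1)(s - 5) / -9
  L_3(s) = (s + 1)(s - 1)(s - 2) / 72
Then q(s) = 9·L_0(s) + 1·L_1(s) - 3·L_2(s) - 159·L_3(s).
Expanding and collecting terms gives q(s) = -2s^3 + 4s^2 - 2s + 1.
Check: q(1) = 1. ✓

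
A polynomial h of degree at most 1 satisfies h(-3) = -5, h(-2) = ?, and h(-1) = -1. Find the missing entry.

The 2 known points determine the degree-1 polynomial uniquely.
Write h(s) = as + b. Substituting each data point gives a linear system:
  -3a + b = -5
  -a + b = -1
Solving the system yields a = 2, b = 1.
So h(s) = 2s + 1.
Then h(-2) = -3.

-3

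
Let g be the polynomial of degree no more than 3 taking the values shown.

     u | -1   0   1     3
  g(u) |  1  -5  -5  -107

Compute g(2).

Write g(u) = au^3 + bu^2 + cu + d. Substituting each data point gives a linear system:
  -a + b - c + d = 1
  d = -5
  a + b + c + d = -5
  27a + 9b + 3c + d = -107
Solving the system yields a = -5, b = 3, c = 2, d = -5.
So g(u) = -5u^3 + 3u^2 + 2u - 5.
Then g(2) = -29.

-29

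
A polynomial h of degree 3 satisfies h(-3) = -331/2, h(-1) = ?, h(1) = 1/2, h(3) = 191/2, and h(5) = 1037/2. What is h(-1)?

-13/2

The 4 known points determine the degree-3 polynomial uniquely.
Write h(s) = as^3 + bs^2 + cs + d. Substituting each data point gives a linear system:
  -27a + 9b - 3c + d = -331/2
  a + b + c + d = 1/2
  27a + 9b + 3c + d = 191/2
  125a + 25b + 5c + d = 1037/2
Solving the system yields a = 5, b = -4, c = -3/2, d = 1.
So h(s) = 5s^3 - 4s^2 - (3/2)s + 1.
Then h(-1) = -13/2.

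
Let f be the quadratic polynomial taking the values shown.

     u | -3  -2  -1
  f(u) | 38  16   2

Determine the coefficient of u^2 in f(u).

Write f(u) = au^2 + bu + c. Substituting each data point gives a linear system:
  9a - 3b + c = 38
  4a - 2b + c = 16
  a - b + c = 2
Solving the system yields a = 4, b = -2, c = -4.
So f(u) = 4u^2 - 2u - 4.
The leading coefficient is 4.

4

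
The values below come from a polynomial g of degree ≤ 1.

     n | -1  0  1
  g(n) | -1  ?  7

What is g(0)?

The 2 known points determine the degree-1 polynomial uniquely.
Write g(n) = an + b. Substituting each data point gives a linear system:
  -a + b = -1
  a + b = 7
Solving the system yields a = 4, b = 3.
So g(n) = 4n + 3.
Then g(0) = 3.

3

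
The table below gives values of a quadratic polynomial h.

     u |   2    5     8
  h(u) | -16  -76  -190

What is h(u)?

Using the Lagrange interpolation formula with nodes 2, 5, 8:
  L_0(u) = (u - 5)(u - 8) / 18
  L_1(u) = (u - 2)(u - 8) / -9
  L_2(u) = (u - 2)(u - 5) / 18
Then h(u) = -16·L_0(u) - 76·L_1(u) - 190·L_2(u).
Expanding and collecting terms gives h(u) = -3u^2 + u - 6.
Check: h(8) = -190. ✓

h(u) = -3u^2 + u - 6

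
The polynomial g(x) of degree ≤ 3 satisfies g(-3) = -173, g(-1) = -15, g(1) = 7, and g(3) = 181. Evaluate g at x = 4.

415

Write g(x) = ax^3 + bx^2 + cx + d. Substituting each data point gives a linear system:
  -27a + 9b - 3c + d = -173
  -a + b - c + d = -15
  a + b + c + d = 7
  27a + 9b + 3c + d = 181
Solving the system yields a = 6, b = 1, c = 5, d = -5.
So g(x) = 6x^3 + x^2 + 5x - 5.
Then g(4) = 415.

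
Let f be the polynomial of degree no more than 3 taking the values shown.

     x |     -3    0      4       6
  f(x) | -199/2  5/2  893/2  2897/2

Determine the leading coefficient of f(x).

6

Write f(x) = ax^3 + bx^2 + cx + d. Substituting each data point gives a linear system:
  -27a + 9b - 3c + d = -199/2
  d = 5/2
  64a + 16b + 4c + d = 893/2
  216a + 36b + 6c + d = 2897/2
Solving the system yields a = 6, b = 5, c = -5, d = 5/2.
So f(x) = 6x^3 + 5x^2 - 5x + 5/2.
The leading coefficient is 6.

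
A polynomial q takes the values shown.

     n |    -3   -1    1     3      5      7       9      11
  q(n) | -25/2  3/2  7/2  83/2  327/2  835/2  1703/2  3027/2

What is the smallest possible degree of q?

Forward differences of the values at n = -3, -1, 1, 3, 5, 7, 9, 11:
  q  : -25/2  3/2  7/2  83/2  327/2  835/2  1703/2  3027/2
  Δ  : 14  2  38  122  254  434  662
  Δ^2: -12  36  84  132  180  228
  Δ^3: 48  48  48  48  48
  Δ^4: 0  0  0  0
  Δ^5: 0  0  0
  Δ^6: 0  0
  Δ^7: 0
The third differences are constant (48) and nonzero, while all higher differences vanish, so the minimal degree is 3.

3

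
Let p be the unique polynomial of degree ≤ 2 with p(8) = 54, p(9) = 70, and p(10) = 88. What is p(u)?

Using the Lagrange interpolation formula with nodes 8, 9, 10:
  L_0(u) = (u - 9)(u - 10) / 2
  L_1(u) = (u - 8)(u - 10) / -1
  L_2(u) = (u - 8)(u - 9) / 2
Then p(u) = 54·L_0(u) + 70·L_1(u) + 88·L_2(u).
Expanding and collecting terms gives p(u) = u² - u - 2.
Check: p(9) = 70. ✓

p(u) = u^2 - u - 2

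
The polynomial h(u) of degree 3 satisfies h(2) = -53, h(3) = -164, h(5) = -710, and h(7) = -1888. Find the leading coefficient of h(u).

Write h(u) = au^3 + bu^2 + cu + d. Substituting each data point gives a linear system:
  8a + 4b + 2c + d = -53
  27a + 9b + 3c + d = -164
  125a + 25b + 5c + d = -710
  343a + 49b + 7c + d = -1888
Solving the system yields a = -5, b = -4, c = 4, d = -5.
So h(u) = -5u³ - 4u² + 4u - 5.
The leading coefficient is -5.

-5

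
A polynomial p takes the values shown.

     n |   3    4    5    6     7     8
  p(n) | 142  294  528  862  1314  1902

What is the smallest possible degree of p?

3

Forward differences of the values at n = 3, 4, 5, 6, 7, 8:
  p  : 142  294  528  862  1314  1902
  Δ  : 152  234  334  452  588
  Δ^2: 82  100  118  136
  Δ^3: 18  18  18
  Δ^4: 0  0
  Δ^5: 0
The third differences are constant (18) and nonzero, while all higher differences vanish, so the minimal degree is 3.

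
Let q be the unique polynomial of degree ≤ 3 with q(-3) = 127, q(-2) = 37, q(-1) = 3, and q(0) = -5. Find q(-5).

595

Forward differences of the values at x = -3, -2, -1, 0:
  q  : 127  37  3  -5
  Δ  : -90  -34  -8
  Δ^2: 56  26
  Δ^3: -30
The third differences are constant, confirming degree 3.
Interpolating (Newton forward form) and evaluating at x = -5 gives q(-5) = 595.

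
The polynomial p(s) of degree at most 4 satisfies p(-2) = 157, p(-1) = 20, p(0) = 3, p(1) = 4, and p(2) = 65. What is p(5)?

3188

Write p(s) = as^4 + bs^3 + cs^2 + ds + e. Substituting each data point gives a linear system:
  16a - 8b + 4c - 2d + e = 157
  a - b + c - d + e = 20
  e = 3
  a + b + c + d + e = 4
  16a + 8b + 4c + 2d + e = 65
Solving the system yields a = 6, b = -5, c = 3, d = -3, e = 3.
So p(s) = 6s^4 - 5s^3 + 3s^2 - 3s + 3.
Then p(5) = 3188.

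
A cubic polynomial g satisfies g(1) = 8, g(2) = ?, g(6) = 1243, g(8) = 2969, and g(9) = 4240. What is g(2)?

The 4 known points determine the degree-3 polynomial uniquely.
Write g(t) = at^3 + bt^2 + ct + d. Substituting each data point gives a linear system:
  a + b + c + d = 8
  216a + 36b + 6c + d = 1243
  512a + 64b + 8c + d = 2969
  729a + 81b + 9c + d = 4240
Solving the system yields a = 6, b = -2, c = 3, d = 1.
So g(t) = 6t^3 - 2t^2 + 3t + 1.
Then g(2) = 47.

47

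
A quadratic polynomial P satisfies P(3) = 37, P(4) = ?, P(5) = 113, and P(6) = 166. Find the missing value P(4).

On equispaced nodes a degree-2 polynomial has vanishing third forward difference, so
  - P(3) + 3·P(4) - 3·P(5) + P(6) = 0.
Substituting the known values and solving for P(4):
  3·P(4) = 210
  P(4) = 70.

70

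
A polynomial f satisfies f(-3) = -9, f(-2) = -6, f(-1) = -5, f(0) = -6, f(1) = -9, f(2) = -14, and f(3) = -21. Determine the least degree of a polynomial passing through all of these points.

Forward differences of the values at x = -3, -2, -1, 0, 1, 2, 3:
  f  : -9  -6  -5  -6  -9  -14  -21
  Δ  : 3  1  -1  -3  -5  -7
  Δ^2: -2  -2  -2  -2  -2
  Δ^3: 0  0  0  0
  Δ^4: 0  0  0
  Δ^5: 0  0
  Δ^6: 0
The second differences are constant (-2) and nonzero, while all higher differences vanish, so the minimal degree is 2.

2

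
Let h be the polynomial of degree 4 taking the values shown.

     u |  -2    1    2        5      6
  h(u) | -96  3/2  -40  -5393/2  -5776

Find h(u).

h(u) = -5u^4 + (5/2)u^3 + 4u^2 + 4u - 4

Write h(u) = au^4 + bu^3 + cu^2 + du + e. Substituting each data point gives a linear system:
  16a - 8b + 4c - 2d + e = -96
  a + b + c + d + e = 3/2
  16a + 8b + 4c + 2d + e = -40
  625a + 125b + 25c + 5d + e = -5393/2
  1296a + 216b + 36c + 6d + e = -5776
Solving the system yields a = -5, b = 5/2, c = 4, d = 4, e = -4.
So h(u) = -5u^4 + (5/2)u^3 + 4u^2 + 4u - 4.
Check: h(5) = -5393/2. ✓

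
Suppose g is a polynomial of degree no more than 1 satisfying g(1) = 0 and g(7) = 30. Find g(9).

40

Write g(t) = at + b. Substituting each data point gives a linear system:
  a + b = 0
  7a + b = 30
Solving the system yields a = 5, b = -5.
So g(t) = 5t - 5.
Then g(9) = 40.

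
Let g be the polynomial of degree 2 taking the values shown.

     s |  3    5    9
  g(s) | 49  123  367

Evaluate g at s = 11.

Write g(s) = as^2 + bs + c. Substituting each data point gives a linear system:
  9a + 3b + c = 49
  25a + 5b + c = 123
  81a + 9b + c = 367
Solving the system yields a = 4, b = 5, c = -2.
So g(s) = 4s^2 + 5s - 2.
Then g(11) = 537.

537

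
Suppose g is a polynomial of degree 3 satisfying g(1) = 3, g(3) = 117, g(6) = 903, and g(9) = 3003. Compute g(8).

Write g(n) = an^3 + bn^2 + cn + d. Substituting each data point gives a linear system:
  a + b + c + d = 3
  27a + 9b + 3c + d = 117
  216a + 36b + 6c + d = 903
  729a + 81b + 9c + d = 3003
Solving the system yields a = 4, b = 1, c = 1, d = -3.
So g(n) = 4n^3 + n^2 + n - 3.
Then g(8) = 2117.

2117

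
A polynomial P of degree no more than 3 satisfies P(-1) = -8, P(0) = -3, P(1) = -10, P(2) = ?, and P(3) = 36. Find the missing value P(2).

-5

On equispaced nodes a degree-3 polynomial has vanishing fourth forward difference, so
  P(-1) - 4·P(0) + 6·P(1) - 4·P(2) + P(3) = 0.
Substituting the known values and solving for P(2):
  -4·P(2) = 20
  P(2) = -5.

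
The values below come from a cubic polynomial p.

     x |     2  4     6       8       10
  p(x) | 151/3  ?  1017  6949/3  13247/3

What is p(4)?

On equispaced nodes a degree-3 polynomial has vanishing fourth forward difference, so
  p(2) - 4·p(4) + 6·p(6) - 4·p(8) + p(10) = 0.
Substituting the known values and solving for p(4):
  -4·p(4) = -3908/3
  p(4) = 977/3.

977/3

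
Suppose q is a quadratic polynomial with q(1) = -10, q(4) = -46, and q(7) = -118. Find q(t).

q(t) = -2t^2 - 2t - 6

Using the Lagrange interpolation formula with nodes 1, 4, 7:
  L_0(t) = (t - 4)(t - 7) / 18
  L_1(t) = (t - 1)(t - 7) / -9
  L_2(t) = (t - 1)(t - 4) / 18
Then q(t) = -10·L_0(t) - 46·L_1(t) - 118·L_2(t).
Expanding and collecting terms gives q(t) = -2t^2 - 2t - 6.
Check: q(1) = -10. ✓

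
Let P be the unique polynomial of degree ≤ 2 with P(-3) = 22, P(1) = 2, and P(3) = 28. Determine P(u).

P(u) = 3u^2 + u - 2

Using the Lagrange interpolation formula with nodes -3, 1, 3:
  L_0(u) = (u - 1)(u - 3) / 24
  L_1(u) = (u + 3)(u - 3) / -8
  L_2(u) = (u + 3)(u - 1) / 12
Then P(u) = 22·L_0(u) + 2·L_1(u) + 28·L_2(u).
Expanding and collecting terms gives P(u) = 3u^2 + u - 2.
Check: P(-3) = 22. ✓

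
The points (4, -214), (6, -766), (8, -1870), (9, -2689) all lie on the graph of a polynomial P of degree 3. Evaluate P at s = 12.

Write P(s) = as^3 + bs^2 + cs + d. Substituting each data point gives a linear system:
  64a + 16b + 4c + d = -214
  216a + 36b + 6c + d = -766
  512a + 64b + 8c + d = -1870
  729a + 81b + 9c + d = -2689
Solving the system yields a = -4, b = 3, c = -2, d = 2.
So P(s) = -4s^3 + 3s^2 - 2s + 2.
Then P(12) = -6502.

-6502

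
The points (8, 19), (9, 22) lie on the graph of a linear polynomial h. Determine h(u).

Using the Lagrange interpolation formula with nodes 8, 9:
  L_0(u) = (u - 9) / -1
  L_1(u) = (u - 8) / 1
Then h(u) = 19·L_0(u) + 22·L_1(u).
Expanding and collecting terms gives h(u) = 3u - 5.
Check: h(9) = 22. ✓

h(u) = 3u - 5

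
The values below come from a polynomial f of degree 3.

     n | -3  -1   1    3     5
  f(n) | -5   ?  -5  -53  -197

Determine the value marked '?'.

-5

The 4 known points determine the degree-3 polynomial uniquely.
Write f(n) = an^3 + bn^2 + cn + d. Substituting each data point gives a linear system:
  -27a + 9b - 3c + d = -5
  a + b + c + d = -5
  27a + 9b + 3c + d = -53
  125a + 25b + 5c + d = -197
Solving the system yields a = -1, b = -3, c = 1, d = -2.
So f(n) = -n^3 - 3n^2 + n - 2.
Then f(-1) = -5.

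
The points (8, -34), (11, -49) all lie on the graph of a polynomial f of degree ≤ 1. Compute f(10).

Write f(t) = at + b. Substituting each data point gives a linear system:
  8a + b = -34
  11a + b = -49
Solving the system yields a = -5, b = 6.
So f(t) = -5t + 6.
Then f(10) = -44.

-44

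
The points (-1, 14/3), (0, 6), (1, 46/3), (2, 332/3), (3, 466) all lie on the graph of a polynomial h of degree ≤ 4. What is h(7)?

33982/3

Using the Lagrange interpolation formula with nodes -1, 0, 1, 2, 3:
  L_0(n) = n(n - 1)(n - 2)(n - 3) / 24
  L_1(n) = (n + 1)(n - 1)(n - 2)(n - 3) / -6
  L_2(n) = (n + 1)n(n - 2)(n - 3) / 4
  L_3(n) = (n + 1)n(n - 1)(n - 3) / -6
  L_4(n) = (n + 1)n(n - 1)(n - 2) / 24
Then h(n) = 14/3·L_0(n) + 6·L_1(n) + 46/3·L_2(n) + 332/3·L_3(n) + 466·L_4(n).
Expanding and collecting terms gives h(n) = 4n^4 + 5n^3 + (1/3)n + 6.
Evaluating at n = 7: h(7) = 33982/3.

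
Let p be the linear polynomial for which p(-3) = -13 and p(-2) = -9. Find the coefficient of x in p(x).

Write p(x) = ax + b. Substituting each data point gives a linear system:
  -3a + b = -13
  -2a + b = -9
Solving the system yields a = 4, b = -1.
So p(x) = 4x - 1.
The leading coefficient is 4.

4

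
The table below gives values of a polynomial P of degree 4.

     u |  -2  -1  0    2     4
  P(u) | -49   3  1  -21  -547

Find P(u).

P(u) = -3u^4 + 3u^3 + 3u^2 - 5u + 1

Write P(u) = au^4 + bu^3 + cu^2 + du + e. Substituting each data point gives a linear system:
  16a - 8b + 4c - 2d + e = -49
  a - b + c - d + e = 3
  e = 1
  16a + 8b + 4c + 2d + e = -21
  256a + 64b + 16c + 4d + e = -547
Solving the system yields a = -3, b = 3, c = 3, d = -5, e = 1.
So P(u) = -3u^4 + 3u^3 + 3u^2 - 5u + 1.
Check: P(0) = 1. ✓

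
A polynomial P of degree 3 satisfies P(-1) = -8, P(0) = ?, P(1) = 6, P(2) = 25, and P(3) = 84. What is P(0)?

On equispaced nodes a degree-3 polynomial has vanishing fourth forward difference, so
  P(-1) - 4·P(0) + 6·P(1) - 4·P(2) + P(3) = 0.
Substituting the known values and solving for P(0):
  -4·P(0) = -12
  P(0) = 3.

3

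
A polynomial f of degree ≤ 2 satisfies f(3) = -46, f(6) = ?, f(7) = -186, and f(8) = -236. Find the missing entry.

-142

The 3 known points determine the degree-2 polynomial uniquely.
Write f(x) = ax^2 + bx + c. Substituting each data point gives a linear system:
  9a + 3b + c = -46
  49a + 7b + c = -186
  64a + 8b + c = -236
Solving the system yields a = -3, b = -5, c = -4.
So f(x) = -3x^2 - 5x - 4.
Then f(6) = -142.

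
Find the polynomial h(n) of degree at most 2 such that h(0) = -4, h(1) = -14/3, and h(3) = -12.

Using the Lagrange interpolation formula with nodes 0, 1, 3:
  L_0(n) = (n - 1)(n - 3) / 3
  L_1(n) = n(n - 3) / -2
  L_2(n) = n(n - 1) / 6
Then h(n) = -4·L_0(n) - 14/3·L_1(n) - 12·L_2(n).
Expanding and collecting terms gives h(n) = -n² + (1/3)n - 4.
Check: h(0) = -4. ✓

h(n) = -n^2 + (1/3)n - 4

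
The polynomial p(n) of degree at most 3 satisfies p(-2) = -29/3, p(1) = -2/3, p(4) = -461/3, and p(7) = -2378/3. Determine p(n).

Write p(n) = an^3 + bn^2 + cn + d. Substituting each data point gives a linear system:
  -8a + 4b - 2c + d = -29/3
  a + b + c + d = -2/3
  64a + 16b + 4c + d = -461/3
  343a + 49b + 7c + d = -2378/3
Solving the system yields a = -2, b = -3, c = 6, d = -5/3.
So p(n) = -2n^3 - 3n^2 + 6n - 5/3.
Check: p(1) = -2/3. ✓

p(n) = -2n^3 - 3n^2 + 6n - 5/3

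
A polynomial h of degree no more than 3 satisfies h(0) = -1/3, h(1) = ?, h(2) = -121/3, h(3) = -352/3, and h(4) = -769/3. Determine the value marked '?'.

-22/3

On equispaced nodes a degree-3 polynomial has vanishing fourth forward difference, so
  h(0) - 4·h(1) + 6·h(2) - 4·h(3) + h(4) = 0.
Substituting the known values and solving for h(1):
  -4·h(1) = 88/3
  h(1) = -22/3.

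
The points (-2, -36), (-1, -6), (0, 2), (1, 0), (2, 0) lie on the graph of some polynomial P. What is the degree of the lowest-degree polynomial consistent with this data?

3

Forward differences of the values at u = -2, -1, 0, 1, 2:
  P  : -36  -6  2  0  0
  Δ  : 30  8  -2  0
  Δ^2: -22  -10  2
  Δ^3: 12  12
  Δ^4: 0
The third differences are constant (12) and nonzero, while all higher differences vanish, so the minimal degree is 3.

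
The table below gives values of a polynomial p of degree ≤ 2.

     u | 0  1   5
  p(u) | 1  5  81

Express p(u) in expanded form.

p(u) = 3u^2 + u + 1

Using the Lagrange interpolation formula with nodes 0, 1, 5:
  L_0(u) = (u - 1)(u - 5) / 5
  L_1(u) = u(u - 5) / -4
  L_2(u) = u(u - 1) / 20
Then p(u) = 1·L_0(u) + 5·L_1(u) + 81·L_2(u).
Expanding and collecting terms gives p(u) = 3u^2 + u + 1.
Check: p(1) = 5. ✓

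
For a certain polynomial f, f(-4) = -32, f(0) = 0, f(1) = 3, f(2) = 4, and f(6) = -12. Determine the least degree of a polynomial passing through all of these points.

2

Divided differences on the nodes -4, 0, 1, 2, 6:
  order 0: -32  0  3  4  -12
  order 1: 8  3  1  -4
  order 2: -1  -1  -1
  order 3: 0  0
  order 4: 0
The order-2 divided differences are all -1 (nonzero) and every higher order vanishes, so the data lies on a polynomial of degree exactly 2.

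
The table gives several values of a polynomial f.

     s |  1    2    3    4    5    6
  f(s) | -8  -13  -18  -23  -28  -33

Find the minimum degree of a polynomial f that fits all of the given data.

Forward differences of the values at s = 1, 2, 3, 4, 5, 6:
  f  : -8  -13  -18  -23  -28  -33
  Δ  : -5  -5  -5  -5  -5
  Δ^2: 0  0  0  0
  Δ^3: 0  0  0
  Δ^4: 0  0
  Δ^5: 0
The first differences are constant (-5) and nonzero, while all higher differences vanish, so the minimal degree is 1.

1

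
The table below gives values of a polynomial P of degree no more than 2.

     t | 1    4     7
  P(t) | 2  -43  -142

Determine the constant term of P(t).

Write P(t) = at^2 + bt + c. Substituting each data point gives a linear system:
  a + b + c = 2
  16a + 4b + c = -43
  49a + 7b + c = -142
Solving the system yields a = -3, b = 0, c = 5.
So P(t) = -3t² + 5.
The constant term is 5.

5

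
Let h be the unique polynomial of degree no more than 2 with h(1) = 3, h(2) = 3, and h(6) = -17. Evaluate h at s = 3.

Write h(s) = as^2 + bs + c. Substituting each data point gives a linear system:
  a + b + c = 3
  4a + 2b + c = 3
  36a + 6b + c = -17
Solving the system yields a = -1, b = 3, c = 1.
So h(s) = -s^2 + 3s + 1.
Then h(3) = 1.

1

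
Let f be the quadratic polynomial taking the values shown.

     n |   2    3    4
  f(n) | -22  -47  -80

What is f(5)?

-121

Using the Lagrange interpolation formula with nodes 2, 3, 4:
  L_0(n) = (n - 3)(n - 4) / 2
  L_1(n) = (n - 2)(n - 4) / -1
  L_2(n) = (n - 2)(n - 3) / 2
Then f(n) = -22·L_0(n) - 47·L_1(n) - 80·L_2(n).
Expanding and collecting terms gives f(n) = -4n^2 - 5n + 4.
Evaluating at n = 5: f(5) = -121.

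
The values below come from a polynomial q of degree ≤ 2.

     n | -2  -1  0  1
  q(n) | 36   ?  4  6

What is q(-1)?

14

On equispaced nodes a degree-2 polynomial has vanishing third forward difference, so
  - q(-2) + 3·q(-1) - 3·q(0) + q(1) = 0.
Substituting the known values and solving for q(-1):
  3·q(-1) = 42
  q(-1) = 14.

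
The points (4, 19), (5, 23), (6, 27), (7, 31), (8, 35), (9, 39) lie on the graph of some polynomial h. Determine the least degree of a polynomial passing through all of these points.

Forward differences of the values at u = 4, 5, 6, 7, 8, 9:
  h  : 19  23  27  31  35  39
  Δ  : 4  4  4  4  4
  Δ^2: 0  0  0  0
  Δ^3: 0  0  0
  Δ^4: 0  0
  Δ^5: 0
The first differences are constant (4) and nonzero, while all higher differences vanish, so the minimal degree is 1.

1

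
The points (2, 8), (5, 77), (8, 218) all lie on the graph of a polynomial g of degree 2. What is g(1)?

1

Write g(n) = an^2 + bn + c. Substituting each data point gives a linear system:
  4a + 2b + c = 8
  25a + 5b + c = 77
  64a + 8b + c = 218
Solving the system yields a = 4, b = -5, c = 2.
So g(n) = 4n² - 5n + 2.
Then g(1) = 1.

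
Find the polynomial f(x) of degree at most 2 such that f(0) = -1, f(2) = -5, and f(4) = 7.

f(x) = 2x^2 - 6x - 1

Using the Lagrange interpolation formula with nodes 0, 2, 4:
  L_0(x) = (x - 2)(x - 4) / 8
  L_1(x) = x(x - 4) / -4
  L_2(x) = x(x - 2) / 8
Then f(x) = -1·L_0(x) - 5·L_1(x) + 7·L_2(x).
Expanding and collecting terms gives f(x) = 2x² - 6x - 1.
Check: f(0) = -1. ✓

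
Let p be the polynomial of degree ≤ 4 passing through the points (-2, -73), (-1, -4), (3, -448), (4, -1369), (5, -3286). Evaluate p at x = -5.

Write p(x) = ax^4 + bx^3 + cx^2 + dx + e. Substituting each data point gives a linear system:
  16a - 8b + 4c - 2d + e = -73
  a - b + c - d + e = -4
  81a + 27b + 9c + 3d + e = -448
  256a + 64b + 16c + 4d + e = -1369
  625a + 125b + 25c + 5d + e = -3286
Solving the system yields a = -5, b = -1, c = -1, d = -2, e = -1.
So p(x) = -5x⁴ - x³ - x² - 2x - 1.
Then p(-5) = -3016.

-3016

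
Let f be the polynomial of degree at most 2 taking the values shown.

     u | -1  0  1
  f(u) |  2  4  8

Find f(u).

Write f(u) = au^2 + bu + c. Substituting each data point gives a linear system:
  a - b + c = 2
  c = 4
  a + b + c = 8
Solving the system yields a = 1, b = 3, c = 4.
So f(u) = u^2 + 3u + 4.
Check: f(0) = 4. ✓

f(u) = u^2 + 3u + 4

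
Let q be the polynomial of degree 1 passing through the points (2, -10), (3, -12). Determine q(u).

q(u) = -2u - 6

Write q(u) = au + b. Substituting each data point gives a linear system:
  2a + b = -10
  3a + b = -12
Solving the system yields a = -2, b = -6.
So q(u) = -2u - 6.
Check: q(2) = -10. ✓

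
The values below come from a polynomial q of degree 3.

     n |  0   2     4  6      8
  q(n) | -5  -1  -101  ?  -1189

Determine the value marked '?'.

-449

The 4 known points determine the degree-3 polynomial uniquely.
Write q(n) = an^3 + bn^2 + cn + d. Substituting each data point gives a linear system:
  d = -5
  8a + 4b + 2c + d = -1
  64a + 16b + 4c + d = -101
  512a + 64b + 8c + d = -1189
Solving the system yields a = -3, b = 5, c = 4, d = -5.
So q(n) = -3n³ + 5n² + 4n - 5.
Then q(6) = -449.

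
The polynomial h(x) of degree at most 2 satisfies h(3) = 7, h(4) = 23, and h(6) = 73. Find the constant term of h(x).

Write h(x) = ax^2 + bx + c. Substituting each data point gives a linear system:
  9a + 3b + c = 7
  16a + 4b + c = 23
  36a + 6b + c = 73
Solving the system yields a = 3, b = -5, c = -5.
So h(x) = 3x² - 5x - 5.
The constant term is -5.

-5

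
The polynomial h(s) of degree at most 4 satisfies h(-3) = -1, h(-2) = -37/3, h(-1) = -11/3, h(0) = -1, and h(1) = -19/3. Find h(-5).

917/3

Using the Lagrange interpolation formula with nodes -3, -2, -1, 0, 1:
  L_0(s) = (s + 2)(s + 1)s(s - 1) / 24
  L_1(s) = (s + 3)(s + 1)s(s - 1) / -6
  L_2(s) = (s + 3)(s + 2)s(s - 1) / 4
  L_3(s) = (s + 3)(s + 2)(s + 1)(s - 1) / -6
  L_4(s) = (s + 3)(s + 2)(s + 1)s / 24
Then h(s) = -1·L_0(s) - 37/3·L_1(s) - 11/3·L_2(s) - 1·L_3(s) - 19/3·L_4(s).
Expanding and collecting terms gives h(s) = s^4 + (5/3)s^3 - 5s^2 - 3s - 1.
Evaluating at s = -5: h(-5) = 917/3.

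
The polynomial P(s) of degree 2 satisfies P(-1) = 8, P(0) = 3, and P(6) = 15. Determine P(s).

P(s) = s^2 - 4s + 3

Write P(s) = as^2 + bs + c. Substituting each data point gives a linear system:
  a - b + c = 8
  c = 3
  36a + 6b + c = 15
Solving the system yields a = 1, b = -4, c = 3.
So P(s) = s^2 - 4s + 3.
Check: P(6) = 15. ✓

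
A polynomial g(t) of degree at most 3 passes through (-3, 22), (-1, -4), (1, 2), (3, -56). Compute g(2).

-13

Using the Lagrange interpolation formula with nodes -3, -1, 1, 3:
  L_0(t) = (t + 1)(t - 1)(t - 3) / -48
  L_1(t) = (t + 3)(t - 1)(t - 3) / 16
  L_2(t) = (t + 3)(t + 1)(t - 3) / -16
  L_3(t) = (t + 3)(t + 1)(t - 1) / 48
Then g(t) = 22·L_0(t) - 4·L_1(t) + 2·L_2(t) - 56·L_3(t).
Expanding and collecting terms gives g(t) = -2t^3 - 2t^2 + 5t + 1.
Evaluating at t = 2: g(2) = -13.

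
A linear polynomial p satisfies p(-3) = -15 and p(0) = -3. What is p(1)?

Write p(u) = au + b. Substituting each data point gives a linear system:
  -3a + b = -15
  b = -3
Solving the system yields a = 4, b = -3.
So p(u) = 4u - 3.
Then p(1) = 1.

1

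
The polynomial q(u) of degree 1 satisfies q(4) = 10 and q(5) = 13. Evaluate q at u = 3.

Write q(u) = au + b. Substituting each data point gives a linear system:
  4a + b = 10
  5a + b = 13
Solving the system yields a = 3, b = -2.
So q(u) = 3u - 2.
Then q(3) = 7.

7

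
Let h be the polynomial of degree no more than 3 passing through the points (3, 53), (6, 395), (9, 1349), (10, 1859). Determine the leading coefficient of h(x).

Write h(x) = ax^3 + bx^2 + cx + d. Substituting each data point gives a linear system:
  27a + 9b + 3c + d = 53
  216a + 36b + 6c + d = 395
  729a + 81b + 9c + d = 1349
  1000a + 100b + 10c + d = 1859
Solving the system yields a = 2, b = -2, c = 6, d = -1.
So h(x) = 2x³ - 2x² + 6x - 1.
The leading coefficient is 2.

2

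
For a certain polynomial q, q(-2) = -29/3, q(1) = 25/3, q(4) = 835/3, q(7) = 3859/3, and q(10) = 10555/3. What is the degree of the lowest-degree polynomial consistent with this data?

Forward differences of the values at u = -2, 1, 4, 7, 10:
  q  : -29/3  25/3  835/3  3859/3  10555/3
  Δ  : 18  270  1008  2232
  Δ^2: 252  738  1224
  Δ^3: 486  486
  Δ^4: 0
The third differences are constant (486) and nonzero, while all higher differences vanish, so the minimal degree is 3.

3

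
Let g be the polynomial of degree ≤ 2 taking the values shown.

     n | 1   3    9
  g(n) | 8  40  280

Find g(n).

Using the Lagrange interpolation formula with nodes 1, 3, 9:
  L_0(n) = (n - 3)(n - 9) / 16
  L_1(n) = (n - 1)(n - 9) / -12
  L_2(n) = (n - 1)(n - 3) / 48
Then g(n) = 8·L_0(n) + 40·L_1(n) + 280·L_2(n).
Expanding and collecting terms gives g(n) = 3n^2 + 4n + 1.
Check: g(1) = 8. ✓

g(n) = 3n^2 + 4n + 1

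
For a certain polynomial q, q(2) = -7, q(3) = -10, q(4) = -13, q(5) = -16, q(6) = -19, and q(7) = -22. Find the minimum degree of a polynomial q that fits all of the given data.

1

Forward differences of the values at n = 2, 3, 4, 5, 6, 7:
  q  : -7  -10  -13  -16  -19  -22
  Δ  : -3  -3  -3  -3  -3
  Δ^2: 0  0  0  0
  Δ^3: 0  0  0
  Δ^4: 0  0
  Δ^5: 0
The first differences are constant (-3) and nonzero, while all higher differences vanish, so the minimal degree is 1.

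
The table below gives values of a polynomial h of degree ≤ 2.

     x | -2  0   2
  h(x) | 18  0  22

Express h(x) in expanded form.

Write h(x) = ax^2 + bx + c. Substituting each data point gives a linear system:
  4a - 2b + c = 18
  c = 0
  4a + 2b + c = 22
Solving the system yields a = 5, b = 1, c = 0.
So h(x) = 5x² + x.
Check: h(0) = 0. ✓

h(x) = 5x^2 + x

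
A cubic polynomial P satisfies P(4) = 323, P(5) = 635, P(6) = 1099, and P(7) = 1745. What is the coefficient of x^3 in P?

Write P(x) = ax^3 + bx^2 + cx + d. Substituting each data point gives a linear system:
  64a + 16b + 4c + d = 323
  125a + 25b + 5c + d = 635
  216a + 36b + 6c + d = 1099
  343a + 49b + 7c + d = 1745
Solving the system yields a = 5, b = 1, c = -2, d = -5.
So P(x) = 5x^3 + x^2 - 2x - 5.
The leading coefficient is 5.

5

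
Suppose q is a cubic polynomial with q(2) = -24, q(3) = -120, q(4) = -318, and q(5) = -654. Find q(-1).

12

Write q(t) = at^3 + bt^2 + ct + d. Substituting each data point gives a linear system:
  8a + 4b + 2c + d = -24
  27a + 9b + 3c + d = -120
  64a + 16b + 4c + d = -318
  125a + 25b + 5c + d = -654
Solving the system yields a = -6, b = 3, c = 3, d = 6.
So q(t) = -6t^3 + 3t^2 + 3t + 6.
Then q(-1) = 12.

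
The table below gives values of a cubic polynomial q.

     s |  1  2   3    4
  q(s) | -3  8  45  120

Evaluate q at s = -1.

Write q(s) = as^3 + bs^2 + cs + d. Substituting each data point gives a linear system:
  a + b + c + d = -3
  8a + 4b + 2c + d = 8
  27a + 9b + 3c + d = 45
  64a + 16b + 4c + d = 120
Solving the system yields a = 2, b = 1, c = -6, d = 0.
So q(s) = 2s³ + s² - 6s.
Then q(-1) = 5.

5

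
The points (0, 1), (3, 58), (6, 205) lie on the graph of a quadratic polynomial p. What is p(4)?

97

Write p(x) = ax^2 + bx + c. Substituting each data point gives a linear system:
  c = 1
  9a + 3b + c = 58
  36a + 6b + c = 205
Solving the system yields a = 5, b = 4, c = 1.
So p(x) = 5x^2 + 4x + 1.
Then p(4) = 97.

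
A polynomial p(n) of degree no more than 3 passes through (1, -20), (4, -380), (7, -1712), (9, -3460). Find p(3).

Write p(n) = an^3 + bn^2 + cn + d. Substituting each data point gives a linear system:
  a + b + c + d = -20
  64a + 16b + 4c + d = -380
  343a + 49b + 7c + d = -1712
  729a + 81b + 9c + d = -3460
Solving the system yields a = -4, b = -6, c = -6, d = -4.
So p(n) = -4n³ - 6n² - 6n - 4.
Then p(3) = -184.

-184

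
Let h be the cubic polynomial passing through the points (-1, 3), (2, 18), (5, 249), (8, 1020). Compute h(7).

Using the Lagrange interpolation formula with nodes -1, 2, 5, 8:
  L_0(t) = (t - 2)(t - 5)(t - 8) / -162
  L_1(t) = (t + 1)(t - 5)(t - 8) / 54
  L_2(t) = (t + 1)(t - 2)(t - 8) / -54
  L_3(t) = (t + 1)(t - 2)(t - 5) / 162
Then h(t) = 3·L_0(t) + 18·L_1(t) + 249·L_2(t) + 1020·L_3(t).
Expanding and collecting terms gives h(t) = 2t³ - t + 4.
Evaluating at t = 7: h(7) = 683.

683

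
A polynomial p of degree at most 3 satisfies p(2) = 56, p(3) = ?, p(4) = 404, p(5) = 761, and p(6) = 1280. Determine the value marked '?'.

The 4 known points determine the degree-3 polynomial uniquely.
Write p(u) = au^3 + bu^2 + cu + d. Substituting each data point gives a linear system:
  8a + 4b + 2c + d = 56
  64a + 16b + 4c + d = 404
  125a + 25b + 5c + d = 761
  216a + 36b + 6c + d = 1280
Solving the system yields a = 5, b = 6, c = -2, d = -4.
So p(u) = 5u^3 + 6u^2 - 2u - 4.
Then p(3) = 179.

179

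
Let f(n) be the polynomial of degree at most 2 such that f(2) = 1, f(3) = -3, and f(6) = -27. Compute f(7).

Write f(n) = an^2 + bn + c. Substituting each data point gives a linear system:
  4a + 2b + c = 1
  9a + 3b + c = -3
  36a + 6b + c = -27
Solving the system yields a = -1, b = 1, c = 3.
So f(n) = -n^2 + n + 3.
Then f(7) = -39.

-39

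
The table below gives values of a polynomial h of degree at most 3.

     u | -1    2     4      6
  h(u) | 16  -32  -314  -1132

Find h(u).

Write h(u) = au^3 + bu^2 + cu + d. Substituting each data point gives a linear system:
  -a + b - c + d = 16
  8a + 4b + 2c + d = -32
  64a + 16b + 4c + d = -314
  216a + 36b + 6c + d = -1132
Solving the system yields a = -6, b = 5, c = -3, d = 2.
So h(u) = -6u^3 + 5u^2 - 3u + 2.
Check: h(6) = -1132. ✓

h(u) = -6u^3 + 5u^2 - 3u + 2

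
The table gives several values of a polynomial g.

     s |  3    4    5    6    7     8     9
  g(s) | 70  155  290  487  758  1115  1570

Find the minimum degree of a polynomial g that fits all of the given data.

3

Forward differences of the values at s = 3, 4, 5, 6, 7, 8, 9:
  g  : 70  155  290  487  758  1115  1570
  Δ  : 85  135  197  271  357  455
  Δ^2: 50  62  74  86  98
  Δ^3: 12  12  12  12
  Δ^4: 0  0  0
  Δ^5: 0  0
  Δ^6: 0
The third differences are constant (12) and nonzero, while all higher differences vanish, so the minimal degree is 3.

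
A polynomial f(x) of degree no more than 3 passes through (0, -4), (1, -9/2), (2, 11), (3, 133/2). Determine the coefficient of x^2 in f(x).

-4

Write f(x) = ax^3 + bx^2 + cx + d. Substituting each data point gives a linear system:
  d = -4
  a + b + c + d = -9/2
  8a + 4b + 2c + d = 11
  27a + 9b + 3c + d = 133/2
Solving the system yields a = 4, b = -4, c = -1/2, d = -4.
So f(x) = 4x^3 - 4x^2 - (1/2)x - 4.
The coefficient of x^2 is -4.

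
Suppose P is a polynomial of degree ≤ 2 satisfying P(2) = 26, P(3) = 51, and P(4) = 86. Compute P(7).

251

Write P(t) = at^2 + bt + c. Substituting each data point gives a linear system:
  4a + 2b + c = 26
  9a + 3b + c = 51
  16a + 4b + c = 86
Solving the system yields a = 5, b = 0, c = 6.
So P(t) = 5t^2 + 6.
Then P(7) = 251.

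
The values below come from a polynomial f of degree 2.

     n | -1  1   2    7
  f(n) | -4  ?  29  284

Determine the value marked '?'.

8

The 3 known points determine the degree-2 polynomial uniquely.
Write f(n) = an^2 + bn + c. Substituting each data point gives a linear system:
  a - b + c = -4
  4a + 2b + c = 29
  49a + 7b + c = 284
Solving the system yields a = 5, b = 6, c = -3.
So f(n) = 5n^2 + 6n - 3.
Then f(1) = 8.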